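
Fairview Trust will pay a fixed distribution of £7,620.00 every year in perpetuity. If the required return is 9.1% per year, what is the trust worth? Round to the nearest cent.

£83736.26

Level perpetuity: PV = C / r = £7,620.00 / 0.091 = £83,736.26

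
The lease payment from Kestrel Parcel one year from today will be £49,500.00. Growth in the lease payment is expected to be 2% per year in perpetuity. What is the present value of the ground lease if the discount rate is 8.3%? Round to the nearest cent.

Growing perpetuity: P = D₁ / (r − g) = £49,500.0000 / (0.083 − 0.02) = £785,714.29

£785714.29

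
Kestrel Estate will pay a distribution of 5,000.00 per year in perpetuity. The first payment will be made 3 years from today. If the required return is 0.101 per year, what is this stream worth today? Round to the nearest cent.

40838.90

Value at end of year 2: C / r = 5,000.00 / 0.101 = 49,504.9505
Discount to today: PV = 49,504.9505 / (1 + 0.101)^2 = 49,504.9505 / 1.212201 = 40,838.90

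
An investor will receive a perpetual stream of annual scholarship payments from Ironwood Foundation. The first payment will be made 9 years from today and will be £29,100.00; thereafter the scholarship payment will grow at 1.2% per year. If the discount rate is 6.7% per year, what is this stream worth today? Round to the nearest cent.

£314930.66

Value at end of year 8: C₁ / (r − g) = £29,100.00 / (0.067 − 0.012) = £529,090.9091
Discount to today: PV = £529,090.9091 / (1 + 0.067)^8 = £529,090.9091 / 1.680023 = £314,930.66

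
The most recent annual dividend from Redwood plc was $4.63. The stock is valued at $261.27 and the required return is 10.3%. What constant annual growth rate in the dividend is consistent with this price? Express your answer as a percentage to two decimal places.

P = D₀(1+g)/(r−g) ⇒ P(r−g) = D₀(1+g) ⇒ g(P+D₀) = P·r − D₀
g = (P·r − D₀)/(P + D₀) = ($261.27×0.103 − $4.63) / ($261.27 + $4.63) = 0.083794

8.38%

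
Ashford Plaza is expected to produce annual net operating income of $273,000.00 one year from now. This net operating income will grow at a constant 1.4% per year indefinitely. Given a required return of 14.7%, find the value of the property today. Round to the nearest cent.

Growing perpetuity: P = D₁ / (r − g) = $273,000.0000 / (0.147 − 0.014) = $2,052,631.58

$2052631.58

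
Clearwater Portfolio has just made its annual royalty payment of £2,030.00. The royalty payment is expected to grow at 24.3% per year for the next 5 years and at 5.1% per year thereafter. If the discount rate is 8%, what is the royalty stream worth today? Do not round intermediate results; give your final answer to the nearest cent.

£164353.89

D_1 = 2523.29000
D_2 = 3136.44947
D_3 = 3898.60669
D_4 = 4845.96812
D_5 = 6023.53837
Terminal value at year 5: TV = D_5×(1+g_2)/(r−g_2) = 6330.73883/0.029 = 218301.33884
P_0 = D_1/(1+r)^1 + D_2/(1+r)^2 + D_3/(1+r)^3 + D_4/(1+r)^4 + D_5/(1+r)^5 + TV/(1+r)^5
    = 2336.37963 + 2688.99989 + 3094.83969 + 3561.93123 + 4099.51900 + 148572.22311 = 164353.89255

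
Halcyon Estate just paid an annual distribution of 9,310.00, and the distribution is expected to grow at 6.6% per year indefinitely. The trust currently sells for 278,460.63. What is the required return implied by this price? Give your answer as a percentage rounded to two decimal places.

D₁ = 9,310.00 × 1.066 = 9,924.4600
P = D₁/(r − g) ⇒ r = D₁/P + g = 9,924.4600/278,460.63 + 0.066 = 0.035640 + 0.066 = 0.101640

10.16%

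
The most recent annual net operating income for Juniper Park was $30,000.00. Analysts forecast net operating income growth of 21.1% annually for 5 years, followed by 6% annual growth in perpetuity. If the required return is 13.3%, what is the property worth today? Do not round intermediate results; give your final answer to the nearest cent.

D_1 = 36330.00000
D_2 = 43995.63000
D_3 = 53278.70793
D_4 = 64520.51530
D_5 = 78134.34403
Terminal value at year 5: TV = D_5×(1+g_2)/(r−g_2) = 82822.40467/0.073 = 1134553.48869
P_0 = D_1/(1+r)^1 + D_2/(1+r)^2 + D_3/(1+r)^3 + D_4/(1+r)^4 + D_5/(1+r)^5 + TV/(1+r)^5
    = 32065.31333 + 34272.81063 + 36632.28038 + 39154.18494 + 41849.70694 + 607680.67612 = 791654.97233

$791654.97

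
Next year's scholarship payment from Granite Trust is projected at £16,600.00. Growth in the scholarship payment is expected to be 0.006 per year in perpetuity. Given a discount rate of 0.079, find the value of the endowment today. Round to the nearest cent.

£227397.26

Growing perpetuity: P = D₁ / (r − g) = £16,600.0000 / (0.079 − 0.006) = £227,397.26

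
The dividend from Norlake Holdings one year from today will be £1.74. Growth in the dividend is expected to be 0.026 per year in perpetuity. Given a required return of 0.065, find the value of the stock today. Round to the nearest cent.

Growing perpetuity: P = D₁ / (r − g) = £1.7400 / (0.065 − 0.026) = £44.62

£44.62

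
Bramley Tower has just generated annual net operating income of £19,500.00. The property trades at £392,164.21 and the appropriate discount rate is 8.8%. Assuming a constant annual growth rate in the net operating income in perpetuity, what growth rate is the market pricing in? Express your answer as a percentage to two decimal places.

P = D₀(1+g)/(r−g) ⇒ P(r−g) = D₀(1+g) ⇒ g(P+D₀) = P·r − D₀
g = (P·r − D₀)/(P + D₀) = (£392,164.21×0.088 − £19,500.00) / (£392,164.21 + £19,500.00) = 0.036463

3.65%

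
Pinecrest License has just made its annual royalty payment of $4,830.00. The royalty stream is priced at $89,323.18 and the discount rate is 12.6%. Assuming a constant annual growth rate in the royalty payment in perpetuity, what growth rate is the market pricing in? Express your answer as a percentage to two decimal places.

6.82%

P = D₀(1+g)/(r−g) ⇒ P(r−g) = D₀(1+g) ⇒ g(P+D₀) = P·r − D₀
g = (P·r − D₀)/(P + D₀) = ($89,323.18×0.126 − $4,830.00) / ($89,323.18 + $4,830.00) = 0.068237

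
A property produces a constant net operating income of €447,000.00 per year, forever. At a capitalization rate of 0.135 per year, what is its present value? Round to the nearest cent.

Level perpetuity: PV = C / r = €447,000.00 / 0.135 = €3,311,111.11

€3311111.11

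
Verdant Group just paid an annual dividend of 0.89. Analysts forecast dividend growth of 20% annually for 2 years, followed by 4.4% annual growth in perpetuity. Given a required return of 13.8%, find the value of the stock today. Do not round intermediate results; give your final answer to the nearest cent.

12.92

D_1 = 1.06800
D_2 = 1.28160
Terminal value at year 2: TV = D_2×(1+g_2)/(r−g_2) = 1.33799/0.094 = 14.23394
P_0 = D_1/(1+r)^1 + D_2/(1+r)^2 + TV/(1+r)^2
    = 0.93849 + 0.98962 + 10.99109 = 12.91919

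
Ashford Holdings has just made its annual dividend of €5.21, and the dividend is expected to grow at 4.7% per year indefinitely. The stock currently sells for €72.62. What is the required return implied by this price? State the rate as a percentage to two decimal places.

D₁ = €5.21 × 1.047 = €5.4549
P = D₁/(r − g) ⇒ r = D₁/P + g = €5.4549/€72.62 + 0.047 = 0.075115 + 0.047 = 0.122115

12.21%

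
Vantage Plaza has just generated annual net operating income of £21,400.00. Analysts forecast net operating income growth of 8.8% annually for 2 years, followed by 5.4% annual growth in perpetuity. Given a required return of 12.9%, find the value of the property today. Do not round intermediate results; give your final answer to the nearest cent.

D_1 = 23283.20000
D_2 = 25332.12160
Terminal value at year 2: TV = D_2×(1+g_2)/(r−g_2) = 26700.05617/0.075 = 356000.74889
P_0 = D_1/(1+r)^1 + D_2/(1+r)^2 + TV/(1+r)^2
    = 20622.85208 + 19873.92654 + 279294.91432 = 319791.69294

£319791.69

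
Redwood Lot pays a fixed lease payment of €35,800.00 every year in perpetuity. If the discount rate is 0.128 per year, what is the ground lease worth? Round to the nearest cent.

€279687.50

Level perpetuity: PV = C / r = €35,800.00 / 0.128 = €279,687.50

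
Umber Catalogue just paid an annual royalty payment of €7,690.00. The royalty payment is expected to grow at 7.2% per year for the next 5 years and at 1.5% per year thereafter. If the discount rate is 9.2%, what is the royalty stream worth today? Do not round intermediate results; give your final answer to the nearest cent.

€128807.49

D_1 = 8243.68000
D_2 = 8837.22496
D_3 = 9473.50516
D_4 = 10155.59753
D_5 = 10886.80055
Terminal value at year 5: TV = D_5×(1+g_2)/(r−g_2) = 11050.10256/0.077 = 143507.82544
P_0 = D_1/(1+r)^1 + D_2/(1+r)^2 + D_3/(1+r)^3 + D_4/(1+r)^4 + D_5/(1+r)^5 + TV/(1+r)^5
    = 7549.15751 + 7410.89455 + 7275.16388 + 7141.91912 + 7011.11474 + 92419.23979 = 128807.48959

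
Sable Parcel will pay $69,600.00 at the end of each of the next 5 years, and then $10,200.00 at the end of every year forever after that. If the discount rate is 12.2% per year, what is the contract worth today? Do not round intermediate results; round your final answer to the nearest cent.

PV of 5-year annuity: $69,600.00 × [1 − (1+0.122)^−5] / 0.122 = 249654.30274
Perpetuity value at year 5: $10,200.00 / 0.122 = 83606.55738
PV of perpetuity: 83606.55738 / (1+0.122)^5 = 47019.28887
Total PV = 249654.30274 + 47019.28887 = 296673.59162

$296673.59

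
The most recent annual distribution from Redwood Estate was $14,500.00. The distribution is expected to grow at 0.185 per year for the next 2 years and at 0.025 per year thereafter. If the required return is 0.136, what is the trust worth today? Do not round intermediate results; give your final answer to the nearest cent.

D_1 = 17182.50000
D_2 = 20361.26250
Terminal value at year 2: TV = D_2×(1+g_2)/(r−g_2) = 20870.29406/0.111 = 188020.66723
P_0 = D_1/(1+r)^1 + D_2/(1+r)^2 + TV/(1+r)^2
    = 15125.44014 + 15777.85789 + 145696.43550 = 176599.73354

$176599.73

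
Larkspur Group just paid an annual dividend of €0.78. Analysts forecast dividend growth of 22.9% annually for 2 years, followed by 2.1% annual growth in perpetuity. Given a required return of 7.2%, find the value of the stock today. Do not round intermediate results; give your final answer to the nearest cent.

D_1 = 0.95862
D_2 = 1.17814
Terminal value at year 2: TV = D_2×(1+g_2)/(r−g_2) = 1.20289/0.051 = 23.58598
P_0 = D_1/(1+r)^1 + D_2/(1+r)^2 + TV/(1+r)^2
    = 0.89424 + 1.02520 + 20.52411 = 22.44355

€22.44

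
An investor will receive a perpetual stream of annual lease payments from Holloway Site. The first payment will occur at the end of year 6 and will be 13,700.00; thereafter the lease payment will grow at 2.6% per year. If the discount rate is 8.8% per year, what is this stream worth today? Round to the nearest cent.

Value at end of year 5: C₁ / (r − g) = 13,700.00 / (0.088 − 0.026) = 220,967.7419
Discount to today: PV = 220,967.7419 / (1 + 0.088)^5 = 220,967.7419 / 1.524560 = 144,938.71

144938.71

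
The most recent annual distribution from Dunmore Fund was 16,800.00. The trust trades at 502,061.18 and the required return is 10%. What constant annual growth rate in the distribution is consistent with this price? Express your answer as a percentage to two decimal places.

6.44%

P = D₀(1+g)/(r−g) ⇒ P(r−g) = D₀(1+g) ⇒ g(P+D₀) = P·r − D₀
g = (P·r − D₀)/(P + D₀) = (502,061.18×0.1 − 16,800.00) / (502,061.18 + 16,800.00) = 0.064384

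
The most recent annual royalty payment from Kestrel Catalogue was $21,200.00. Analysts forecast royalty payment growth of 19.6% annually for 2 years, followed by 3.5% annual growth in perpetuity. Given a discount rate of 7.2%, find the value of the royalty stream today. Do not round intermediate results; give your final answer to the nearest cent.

D_1 = 25355.20000
D_2 = 30324.81920
Terminal value at year 2: TV = D_2×(1+g_2)/(r−g_2) = 31386.18787/0.037 = 848275.34789
P_0 = D_1/(1+r)^1 + D_2/(1+r)^2 + TV/(1+r)^2
    = 23652.23881 + 26388.13210 + 738154.50606 = 788194.87697

$788194.88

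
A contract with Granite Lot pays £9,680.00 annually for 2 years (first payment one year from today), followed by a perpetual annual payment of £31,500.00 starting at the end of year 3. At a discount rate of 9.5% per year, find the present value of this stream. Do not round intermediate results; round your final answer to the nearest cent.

PV of 2-year annuity: £9,680.00 × [1 − (1+0.095)^−2] / 0.095 = 16913.40881
Perpetuity value at year 2: £31,500.00 / 0.095 = 331578.94737
PV of perpetuity: 331578.94737 / (1+0.095)^2 = 276540.47861
Total PV = 16913.40881 + 276540.47861 = 293453.88742

£293453.89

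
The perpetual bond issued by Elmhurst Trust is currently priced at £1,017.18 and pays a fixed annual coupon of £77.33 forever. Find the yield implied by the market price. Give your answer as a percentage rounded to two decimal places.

7.60%

P = C/r ⇒ r = C/P = £77.33/£1,017.18 = 0.076024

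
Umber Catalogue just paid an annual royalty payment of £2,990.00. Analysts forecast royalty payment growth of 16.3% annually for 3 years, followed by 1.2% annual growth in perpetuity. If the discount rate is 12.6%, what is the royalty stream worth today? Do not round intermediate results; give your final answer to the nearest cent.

£38818.82

D_1 = 3477.37000
D_2 = 4044.18131
D_3 = 4703.38286
Terminal value at year 3: TV = D_3×(1+g_2)/(r−g_2) = 4759.82346/0.114 = 41752.83735
P_0 = D_1/(1+r)^1 + D_2/(1+r)^2 + D_3/(1+r)^3 + TV/(1+r)^3
    = 3088.25044 + 3189.72937 + 3294.54285 + 29246.29270 = 38818.81536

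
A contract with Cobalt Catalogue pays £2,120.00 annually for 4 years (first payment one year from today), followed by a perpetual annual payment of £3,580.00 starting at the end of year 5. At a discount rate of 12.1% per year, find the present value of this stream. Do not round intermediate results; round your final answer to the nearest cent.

£25161.57

PV of 4-year annuity: £2,120.00 × [1 − (1+0.121)^−4] / 0.121 = 6425.64241
Perpetuity value at year 4: £3,580.00 / 0.121 = 29586.77686
PV of perpetuity: 29586.77686 / (1+0.121)^4 = 18735.92788
Total PV = 6425.64241 + 18735.92788 = 25161.57029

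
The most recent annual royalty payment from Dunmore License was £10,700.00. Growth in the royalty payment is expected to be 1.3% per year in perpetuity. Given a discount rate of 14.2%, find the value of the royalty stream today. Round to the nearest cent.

D₁ = D₀ × (1 + g) = £10,700.00 × 1.013 = £10,839.1000
Growing perpetuity: P = D₁ / (r − g) = £10,839.1000 / (0.142 − 0.013) = £84,024.03

£84024.03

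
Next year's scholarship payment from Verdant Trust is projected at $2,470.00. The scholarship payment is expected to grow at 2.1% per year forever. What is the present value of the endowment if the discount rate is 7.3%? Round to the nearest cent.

$47500.00

Growing perpetuity: P = D₁ / (r − g) = $2,470.0000 / (0.073 − 0.021) = $47,500.00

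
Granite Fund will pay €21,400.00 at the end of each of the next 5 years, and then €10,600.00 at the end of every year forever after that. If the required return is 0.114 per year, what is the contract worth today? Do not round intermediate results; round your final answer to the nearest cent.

€132499.74

PV of 5-year annuity: €21,400.00 × [1 − (1+0.114)^−5] / 0.114 = 78302.76063
Perpetuity value at year 5: €10,600.00 / 0.114 = 92982.45614
PV of perpetuity: 92982.45614 / (1+0.114)^5 = 54196.97658
Total PV = 78302.76063 + 54196.97658 = 132499.73720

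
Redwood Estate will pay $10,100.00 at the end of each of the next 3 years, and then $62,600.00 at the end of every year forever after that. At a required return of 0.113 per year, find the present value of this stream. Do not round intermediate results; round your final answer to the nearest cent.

PV of 3-year annuity: $10,100.00 × [1 − (1+0.113)^−3] / 0.113 = 24553.30512
Perpetuity value at year 3: $62,600.00 / 0.113 = 553982.30088
PV of perpetuity: 553982.30088 / (1+0.113)^3 = 401800.42957
Total PV = 24553.30512 + 401800.42957 = 426353.73469

$426353.73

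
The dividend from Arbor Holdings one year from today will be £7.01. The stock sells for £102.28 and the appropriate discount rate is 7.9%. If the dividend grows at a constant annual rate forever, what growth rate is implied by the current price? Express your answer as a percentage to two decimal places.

P = D₁/(r−g) ⇒ g = r − D₁/P = 0.079 − £7.01/£102.28 = 0.010463

1.05%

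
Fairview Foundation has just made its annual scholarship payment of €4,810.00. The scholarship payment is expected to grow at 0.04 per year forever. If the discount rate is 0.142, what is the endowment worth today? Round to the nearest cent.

€49043.14

D₁ = D₀ × (1 + g) = €4,810.00 × 1.04 = €5,002.4000
Growing perpetuity: P = D₁ / (r − g) = €5,002.4000 / (0.142 − 0.04) = €49,043.14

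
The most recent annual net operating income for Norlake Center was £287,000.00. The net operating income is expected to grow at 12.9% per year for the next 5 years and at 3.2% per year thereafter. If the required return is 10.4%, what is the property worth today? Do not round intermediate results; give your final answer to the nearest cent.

D_1 = 324023.00000
D_2 = 365821.96700
D_3 = 413013.00074
D_4 = 466291.67784
D_5 = 526443.30428
Terminal value at year 5: TV = D_5×(1+g_2)/(r−g_2) = 543289.49002/0.072 = 7545687.36135
P_0 = D_1/(1+r)^1 + D_2/(1+r)^2 + D_3/(1+r)^3 + D_4/(1+r)^4 + D_5/(1+r)^5 + TV/(1+r)^5
    = 293499.09420 + 300145.35992 + 306942.12985 + 313892.81214 + 321000.89212 + 4601012.78708 = 6136493.07532

£6136493.08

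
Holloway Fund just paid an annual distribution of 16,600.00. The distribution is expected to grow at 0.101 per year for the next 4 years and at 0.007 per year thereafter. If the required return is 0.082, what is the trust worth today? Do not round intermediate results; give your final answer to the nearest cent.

D_1 = 18276.60000
D_2 = 20122.53660
D_3 = 22154.91280
D_4 = 24392.55899
Terminal value at year 4: TV = D_4×(1+g_2)/(r−g_2) = 24563.30690/0.075 = 327510.75869
P_0 = D_1/(1+r)^1 + D_2/(1+r)^2 + D_3/(1+r)^3 + D_4/(1+r)^4 + TV/(1+r)^4
    = 16891.49723 + 17188.11317 + 17489.93771 + 17797.06230 + 238955.22321 = 308321.83362

308321.83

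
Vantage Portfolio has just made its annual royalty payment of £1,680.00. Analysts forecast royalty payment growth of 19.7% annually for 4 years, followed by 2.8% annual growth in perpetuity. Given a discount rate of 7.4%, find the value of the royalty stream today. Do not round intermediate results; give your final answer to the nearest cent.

D_1 = 2010.96000
D_2 = 2407.11912
D_3 = 2881.32159
D_4 = 3448.94194
Terminal value at year 4: TV = D_4×(1+g_2)/(r−g_2) = 3545.51231/0.046 = 77076.35464
P_0 = D_1/(1+r)^1 + D_2/(1+r)^2 + D_3/(1+r)^3 + D_4/(1+r)^4 + TV/(1+r)^4
    = 1872.40223 + 2086.83936 + 2325.83493 + 2592.20150 + 57930.06835 = 66807.34638

£66807.35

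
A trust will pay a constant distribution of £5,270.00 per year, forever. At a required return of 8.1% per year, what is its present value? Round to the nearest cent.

£65061.73

Level perpetuity: PV = C / r = £5,270.00 / 0.081 = £65,061.73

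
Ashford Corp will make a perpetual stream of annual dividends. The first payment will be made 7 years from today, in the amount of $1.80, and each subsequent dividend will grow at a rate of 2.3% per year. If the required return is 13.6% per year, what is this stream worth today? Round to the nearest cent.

Value at end of year 6: C₁ / (r − g) = $1.80 / (0.136 − 0.023) = $15.9292
Discount to today: PV = $15.9292 / (1 + 0.136)^6 = $15.9292 / 2.149166 = $7.41

$7.41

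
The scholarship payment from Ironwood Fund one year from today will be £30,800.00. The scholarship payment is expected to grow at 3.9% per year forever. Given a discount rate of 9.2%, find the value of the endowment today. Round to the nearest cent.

£581132.08

Growing perpetuity: P = D₁ / (r − g) = £30,800.0000 / (0.092 − 0.039) = £581,132.08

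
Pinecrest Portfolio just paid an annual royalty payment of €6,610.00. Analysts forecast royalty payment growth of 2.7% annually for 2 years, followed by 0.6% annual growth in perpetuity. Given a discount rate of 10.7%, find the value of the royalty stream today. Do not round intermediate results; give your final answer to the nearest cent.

€68487.61

D_1 = 6788.47000
D_2 = 6971.75869
Terminal value at year 2: TV = D_2×(1+g_2)/(r−g_2) = 7013.58924/0.101 = 69441.47764
P_0 = D_1/(1+r)^1 + D_2/(1+r)^2 + TV/(1+r)^2
    = 6132.31256 + 5689.14634 + 56666.15065 = 68487.60954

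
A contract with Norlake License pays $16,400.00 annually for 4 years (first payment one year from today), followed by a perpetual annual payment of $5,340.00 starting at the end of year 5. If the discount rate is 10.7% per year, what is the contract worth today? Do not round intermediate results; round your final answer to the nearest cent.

$84440.54

PV of 4-year annuity: $16,400.00 × [1 − (1+0.107)^−4] / 0.107 = 51207.73259
Perpetuity value at year 4: $5,340.00 / 0.107 = 49906.54206
PV of perpetuity: 49906.54206 / (1+0.107)^4 = 33232.80474
Total PV = 51207.73259 + 33232.80474 = 84440.53733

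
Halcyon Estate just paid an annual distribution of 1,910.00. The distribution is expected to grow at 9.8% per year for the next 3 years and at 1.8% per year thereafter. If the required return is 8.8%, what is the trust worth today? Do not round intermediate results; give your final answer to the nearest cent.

D_1 = 2097.18000
D_2 = 2302.70364
D_3 = 2528.36860
Terminal value at year 3: TV = D_3×(1+g_2)/(r−g_2) = 2573.87923/0.07 = 36769.70331
P_0 = D_1/(1+r)^1 + D_2/(1+r)^2 + D_3/(1+r)^3 + TV/(1+r)^3
    = 1927.55515 + 1945.27165 + 1963.15098 + 28549.82427 = 34385.80205

34385.80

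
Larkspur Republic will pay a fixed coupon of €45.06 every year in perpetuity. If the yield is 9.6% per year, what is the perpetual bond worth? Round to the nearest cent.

Level perpetuity: PV = C / r = €45.06 / 0.096 = €469.38

€469.38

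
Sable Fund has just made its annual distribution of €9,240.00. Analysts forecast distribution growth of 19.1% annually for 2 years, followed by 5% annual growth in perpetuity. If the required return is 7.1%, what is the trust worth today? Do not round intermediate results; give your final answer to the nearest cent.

D_1 = 11004.84000
D_2 = 13106.76444
Terminal value at year 2: TV = D_2×(1+g_2)/(r−g_2) = 13762.10266/0.021 = 655338.22200
P_0 = D_1/(1+r)^1 + D_2/(1+r)^2 + TV/(1+r)^2
    = 10275.29412 + 11426.58758 + 571329.37881 = 593031.26050

€593031.26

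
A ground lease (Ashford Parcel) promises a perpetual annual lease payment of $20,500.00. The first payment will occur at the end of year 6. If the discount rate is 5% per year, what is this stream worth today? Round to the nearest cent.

Value at end of year 5: C / r = $20,500.00 / 0.05 = $410,000.0000
Discount to today: PV = $410,000.0000 / (1 + 0.05)^5 = $410,000.0000 / 1.276282 = $321,245.73

$321245.73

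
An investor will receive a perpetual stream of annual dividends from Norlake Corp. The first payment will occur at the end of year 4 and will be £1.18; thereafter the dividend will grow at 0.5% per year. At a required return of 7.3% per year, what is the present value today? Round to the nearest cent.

£14.05

Value at end of year 3: C₁ / (r − g) = £1.18 / (0.073 − 0.005) = £17.3529
Discount to today: PV = £17.3529 / (1 + 0.073)^3 = £17.3529 / 1.235376 = £14.05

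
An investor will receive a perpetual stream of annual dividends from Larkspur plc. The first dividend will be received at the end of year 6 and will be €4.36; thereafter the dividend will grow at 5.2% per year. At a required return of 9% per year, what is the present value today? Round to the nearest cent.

Value at end of year 5: C₁ / (r − g) = €4.36 / (0.09 − 0.052) = €114.7368
Discount to today: PV = €114.7368 / (1 + 0.09)^5 = €114.7368 / 1.538624 = €74.57

€74.57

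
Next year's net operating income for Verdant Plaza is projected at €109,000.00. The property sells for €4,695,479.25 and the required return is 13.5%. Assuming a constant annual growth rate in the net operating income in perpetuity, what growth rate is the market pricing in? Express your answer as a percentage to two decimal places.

P = D₁/(r−g) ⇒ g = r − D₁/P = 0.135 − €109,000.00/€4,695,479.25 = 0.111786

11.18%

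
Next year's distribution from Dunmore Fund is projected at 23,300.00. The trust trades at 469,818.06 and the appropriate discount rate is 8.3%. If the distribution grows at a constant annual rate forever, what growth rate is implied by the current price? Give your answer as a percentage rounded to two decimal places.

3.34%

P = D₁/(r−g) ⇒ g = r − D₁/P = 0.083 − 23,300.00/469,818.06 = 0.033406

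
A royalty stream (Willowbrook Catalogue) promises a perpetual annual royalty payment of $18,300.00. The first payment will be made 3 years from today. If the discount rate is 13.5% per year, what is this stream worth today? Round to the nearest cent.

Value at end of year 2: C / r = $18,300.00 / 0.135 = $135,555.5556
Discount to today: PV = $135,555.5556 / (1 + 0.135)^2 = $135,555.5556 / 1.288225 = $105,226.61

$105226.61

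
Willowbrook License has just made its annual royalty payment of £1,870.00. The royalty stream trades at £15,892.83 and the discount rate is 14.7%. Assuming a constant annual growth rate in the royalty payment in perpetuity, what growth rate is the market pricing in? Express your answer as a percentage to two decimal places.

P = D₀(1+g)/(r−g) ⇒ P(r−g) = D₀(1+g) ⇒ g(P+D₀) = P·r − D₀
g = (P·r − D₀)/(P + D₀) = (£15,892.83×0.147 − £1,870.00) / (£15,892.83 + £1,870.00) = 0.026248

2.62%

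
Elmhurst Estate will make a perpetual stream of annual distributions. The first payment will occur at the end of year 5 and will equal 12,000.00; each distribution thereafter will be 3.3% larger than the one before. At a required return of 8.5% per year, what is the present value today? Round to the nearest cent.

166517.14

Value at end of year 4: C₁ / (r − g) = 12,000.00 / (0.085 − 0.033) = 230,769.2308
Discount to today: PV = 230,769.2308 / (1 + 0.085)^4 = 230,769.2308 / 1.385859 = 166,517.14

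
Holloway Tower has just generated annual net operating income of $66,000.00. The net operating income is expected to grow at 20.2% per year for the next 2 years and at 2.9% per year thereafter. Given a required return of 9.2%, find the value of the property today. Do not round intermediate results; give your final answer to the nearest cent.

$1458732.78

D_1 = 79332.00000
D_2 = 95357.06400
Terminal value at year 2: TV = D_2×(1+g_2)/(r−g_2) = 98122.41886/0.063 = 1557498.71200
P_0 = D_1/(1+r)^1 + D_2/(1+r)^2 + TV/(1+r)^2
    = 72648.35165 + 79966.40905 + 1306118.01446 = 1458732.77516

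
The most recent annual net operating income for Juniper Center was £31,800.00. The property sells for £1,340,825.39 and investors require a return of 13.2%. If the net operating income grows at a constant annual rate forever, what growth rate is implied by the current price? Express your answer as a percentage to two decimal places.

P = D₀(1+g)/(r−g) ⇒ P(r−g) = D₀(1+g) ⇒ g(P+D₀) = P·r − D₀
g = (P·r − D₀)/(P + D₀) = (£1,340,825.39×0.132 − £31,800.00) / (£1,340,825.39 + £31,800.00) = 0.105775

10.58%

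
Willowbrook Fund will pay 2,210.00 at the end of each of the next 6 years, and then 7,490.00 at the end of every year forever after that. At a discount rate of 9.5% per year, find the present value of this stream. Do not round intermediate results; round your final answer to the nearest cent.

55505.43

PV of 6-year annuity: 2,210.00 × [1 − (1+0.095)^−6] / 0.095 = 9767.81408
Perpetuity value at year 6: 7,490.00 / 0.095 = 78842.10526
PV of perpetuity: 78842.10526 / (1+0.095)^6 = 45737.61320
Total PV = 9767.81408 + 45737.61320 = 55505.42728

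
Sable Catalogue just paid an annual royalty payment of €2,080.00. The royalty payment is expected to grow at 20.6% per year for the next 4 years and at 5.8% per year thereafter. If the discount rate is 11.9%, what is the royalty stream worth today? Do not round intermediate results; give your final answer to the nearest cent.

€58740.85

D_1 = 2508.48000
D_2 = 3025.22688
D_3 = 3648.42362
D_4 = 4399.99888
Terminal value at year 4: TV = D_4×(1+g_2)/(r−g_2) = 4655.19882/0.061 = 76314.73472
P_0 = D_1/(1+r)^1 + D_2/(1+r)^2 + D_3/(1+r)^3 + D_4/(1+r)^4 + TV/(1+r)^4
    = 2241.71582 + 2416.00472 + 2603.84422 + 2806.28788 + 48672.99301 = 58740.84564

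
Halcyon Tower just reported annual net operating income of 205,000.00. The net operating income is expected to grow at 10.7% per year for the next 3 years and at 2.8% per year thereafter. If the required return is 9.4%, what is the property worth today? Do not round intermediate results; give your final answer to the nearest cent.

D_1 = 226935.00000
D_2 = 251217.04500
D_3 = 278097.26882
Terminal value at year 3: TV = D_3×(1+g_2)/(r−g_2) = 285883.99234/0.066 = 4331575.64154
P_0 = D_1/(1+r)^1 + D_2/(1+r)^2 + D_3/(1+r)^3 + TV/(1+r)^3
    = 207436.01463 + 209900.97641 + 212395.22933 + 3308216.60224 = 3937948.82260

3937948.82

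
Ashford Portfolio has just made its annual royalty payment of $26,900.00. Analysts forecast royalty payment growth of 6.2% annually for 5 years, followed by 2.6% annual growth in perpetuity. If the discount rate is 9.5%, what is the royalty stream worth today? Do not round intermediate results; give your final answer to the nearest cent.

D_1 = 28567.80000
D_2 = 30339.00360
D_3 = 32220.02182
D_4 = 34217.66318
D_5 = 36339.15829
Terminal value at year 5: TV = D_5×(1+g_2)/(r−g_2) = 37283.97641/0.069 = 540347.48419
P_0 = D_1/(1+r)^1 + D_2/(1+r)^2 + D_3/(1+r)^3 + D_4/(1+r)^4 + D_5/(1+r)^5 + TV/(1+r)^5
    = 26089.31507 + 25303.06174 + 24540.50371 + 23800.92689 + 23083.63868 + 343243.67082 = 466061.11691

$466061.12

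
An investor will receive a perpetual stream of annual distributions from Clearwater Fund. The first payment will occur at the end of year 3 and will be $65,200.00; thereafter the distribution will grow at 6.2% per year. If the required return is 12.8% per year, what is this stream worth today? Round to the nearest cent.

Value at end of year 2: C₁ / (r − g) = $65,200.00 / (0.128 − 0.062) = $987,878.7879
Discount to today: PV = $987,878.7879 / (1 + 0.128)^2 = $987,878.7879 / 1.272384 = $776,399.88

$776399.88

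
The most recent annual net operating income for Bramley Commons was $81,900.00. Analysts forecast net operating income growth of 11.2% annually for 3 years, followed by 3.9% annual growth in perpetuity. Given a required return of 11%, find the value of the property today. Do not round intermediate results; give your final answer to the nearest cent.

D_1 = 91072.80000
D_2 = 101272.95360
D_3 = 112615.52440
Terminal value at year 3: TV = D_3×(1+g_2)/(r−g_2) = 117007.52985/0.071 = 1647993.37824
P_0 = D_1/(1+r)^1 + D_2/(1+r)^2 + D_3/(1+r)^3 + TV/(1+r)^3
    = 82047.56757 + 82195.40102 + 82343.50084 + 1204998.55461 = 1451585.02404

$1451585.02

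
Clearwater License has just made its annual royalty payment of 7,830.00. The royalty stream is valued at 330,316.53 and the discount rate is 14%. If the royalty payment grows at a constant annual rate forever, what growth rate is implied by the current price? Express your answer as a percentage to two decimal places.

11.36%

P = D₀(1+g)/(r−g) ⇒ P(r−g) = D₀(1+g) ⇒ g(P+D₀) = P·r − D₀
g = (P·r − D₀)/(P + D₀) = (330,316.53×0.14 − 7,830.00) / (330,316.53 + 7,830.00) = 0.113603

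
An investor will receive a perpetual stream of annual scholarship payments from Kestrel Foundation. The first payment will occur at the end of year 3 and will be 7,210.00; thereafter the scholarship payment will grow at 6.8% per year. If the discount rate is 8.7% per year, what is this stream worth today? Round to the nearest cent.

Value at end of year 2: C₁ / (r − g) = 7,210.00 / (0.087 − 0.068) = 379,473.6842
Discount to today: PV = 379,473.6842 / (1 + 0.087)^2 = 379,473.6842 / 1.181569 = 321,160.83

321160.83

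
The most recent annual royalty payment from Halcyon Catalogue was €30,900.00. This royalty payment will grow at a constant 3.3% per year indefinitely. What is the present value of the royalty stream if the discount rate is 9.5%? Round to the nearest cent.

D₁ = D₀ × (1 + g) = €30,900.00 × 1.033 = €31,919.7000
Growing perpetuity: P = D₁ / (r − g) = €31,919.7000 / (0.095 − 0.033) = €514,833.87

€514833.87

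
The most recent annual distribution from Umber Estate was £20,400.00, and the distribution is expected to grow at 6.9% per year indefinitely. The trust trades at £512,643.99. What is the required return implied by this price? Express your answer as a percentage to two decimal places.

11.15%

D₁ = £20,400.00 × 1.069 = £21,807.6000
P = D₁/(r − g) ⇒ r = D₁/P + g = £21,807.6000/£512,643.99 + 0.069 = 0.042539 + 0.069 = 0.111539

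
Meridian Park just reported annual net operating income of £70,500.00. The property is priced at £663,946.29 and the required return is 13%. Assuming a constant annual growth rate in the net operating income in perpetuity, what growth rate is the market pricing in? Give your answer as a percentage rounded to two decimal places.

2.15%

P = D₀(1+g)/(r−g) ⇒ P(r−g) = D₀(1+g) ⇒ g(P+D₀) = P·r − D₀
g = (P·r − D₀)/(P + D₀) = (£663,946.29×0.13 − £70,500.00) / (£663,946.29 + £70,500.00) = 0.021531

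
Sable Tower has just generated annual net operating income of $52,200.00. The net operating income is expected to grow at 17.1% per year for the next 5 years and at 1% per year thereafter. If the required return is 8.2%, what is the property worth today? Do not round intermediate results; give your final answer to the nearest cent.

$1420114.89

D_1 = 61126.20000
D_2 = 71578.78020
D_3 = 83818.75161
D_4 = 98151.75814
D_5 = 114935.70878
Terminal value at year 5: TV = D_5×(1+g_2)/(r−g_2) = 116085.06587/0.072 = 1612292.58153
P_0 = D_1/(1+r)^1 + D_2/(1+r)^2 + D_3/(1+r)^3 + D_4/(1+r)^4 + D_5/(1+r)^5 + TV/(1+r)^5
    = 56493.71534 + 61140.61060 + 66169.73661 + 71612.53380 + 77503.02872 + 1087195.26398 = 1420114.88904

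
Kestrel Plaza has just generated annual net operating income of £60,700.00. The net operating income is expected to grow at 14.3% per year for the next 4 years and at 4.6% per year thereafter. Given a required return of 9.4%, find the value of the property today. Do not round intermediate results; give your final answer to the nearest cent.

D_1 = 69380.10000
D_2 = 79301.45430
D_3 = 90641.56226
D_4 = 103603.30567
Terminal value at year 4: TV = D_4×(1+g_2)/(r−g_2) = 108369.05773/0.048 = 2257688.70270
P_0 = D_1/(1+r)^1 + D_2/(1+r)^2 + D_3/(1+r)^3 + D_4/(1+r)^4 + TV/(1+r)^4
    = 63418.73857 + 66259.24880 + 69226.98481 + 72327.64501 + 1576139.93077 = 1847372.54796

£1847372.55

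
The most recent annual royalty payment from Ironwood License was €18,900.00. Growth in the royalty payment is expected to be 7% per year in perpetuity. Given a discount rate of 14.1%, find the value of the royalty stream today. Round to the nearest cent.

€284830.99

D₁ = D₀ × (1 + g) = €18,900.00 × 1.07 = €20,223.0000
Growing perpetuity: P = D₁ / (r − g) = €20,223.0000 / (0.141 − 0.07) = €284,830.99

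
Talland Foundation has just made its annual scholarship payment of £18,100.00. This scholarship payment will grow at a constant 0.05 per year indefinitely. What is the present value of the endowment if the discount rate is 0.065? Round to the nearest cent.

D₁ = D₀ × (1 + g) = £18,100.00 × 1.05 = £19,005.0000
Growing perpetuity: P = D₁ / (r − g) = £19,005.0000 / (0.065 − 0.05) = £1,267,000.00

£1267000.00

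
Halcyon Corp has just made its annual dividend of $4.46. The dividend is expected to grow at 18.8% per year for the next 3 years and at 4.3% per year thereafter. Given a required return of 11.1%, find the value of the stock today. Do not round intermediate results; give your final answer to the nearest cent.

$98.96

D_1 = 5.29848
D_2 = 6.29459
D_3 = 7.47798
Terminal value at year 3: TV = D_3×(1+g_2)/(r−g_2) = 7.79953/0.068 = 114.69899
P_0 = D_1/(1+r)^1 + D_2/(1+r)^2 + D_3/(1+r)^3 + TV/(1+r)^3
    = 4.76911 + 5.09964 + 5.45308 + 83.64065 = 98.96248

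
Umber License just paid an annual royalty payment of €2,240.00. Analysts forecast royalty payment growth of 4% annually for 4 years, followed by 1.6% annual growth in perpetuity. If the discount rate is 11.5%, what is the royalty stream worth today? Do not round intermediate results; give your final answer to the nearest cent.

D_1 = 2329.60000
D_2 = 2422.78400
D_3 = 2519.69536
D_4 = 2620.48317
Terminal value at year 4: TV = D_4×(1+g_2)/(r−g_2) = 2662.41091/0.099 = 26893.03945
P_0 = D_1/(1+r)^1 + D_2/(1+r)^2 + D_3/(1+r)^3 + D_4/(1+r)^4 + TV/(1+r)^4
    = 2089.32735 + 1948.78964 + 1817.70513 + 1695.43797 + 17399.64627 = 24950.90637

€24950.91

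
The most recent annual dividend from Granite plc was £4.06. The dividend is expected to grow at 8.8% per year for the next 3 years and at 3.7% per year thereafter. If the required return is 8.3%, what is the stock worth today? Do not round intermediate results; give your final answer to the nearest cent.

D_1 = 4.41728
D_2 = 4.80600
D_3 = 5.22893
Terminal value at year 3: TV = D_3×(1+g_2)/(r−g_2) = 5.42240/0.046 = 117.87824
P_0 = D_1/(1+r)^1 + D_2/(1+r)^2 + D_3/(1+r)^3 + TV/(1+r)^3
    = 4.07874 + 4.09757 + 4.11649 + 92.80006 = 105.09288

£105.09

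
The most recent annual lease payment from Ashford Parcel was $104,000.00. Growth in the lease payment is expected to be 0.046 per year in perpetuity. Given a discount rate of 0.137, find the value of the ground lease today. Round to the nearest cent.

D₁ = D₀ × (1 + g) = $104,000.00 × 1.046 = $108,784.0000
Growing perpetuity: P = D₁ / (r − g) = $108,784.0000 / (0.137 − 0.046) = $1,195,428.57

$1195428.57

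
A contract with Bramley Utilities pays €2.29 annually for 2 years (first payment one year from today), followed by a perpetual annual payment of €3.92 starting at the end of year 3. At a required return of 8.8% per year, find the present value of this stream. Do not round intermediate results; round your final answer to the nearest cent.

PV of 2-year annuity: €2.29 × [1 − (1+0.088)^−2] / 0.088 = 4.03932
Perpetuity value at year 2: €3.92 / 0.088 = 44.54545
PV of perpetuity: 44.54545 / (1+0.088)^2 = 37.63099
Total PV = 4.03932 + 37.63099 = 41.67031

€41.67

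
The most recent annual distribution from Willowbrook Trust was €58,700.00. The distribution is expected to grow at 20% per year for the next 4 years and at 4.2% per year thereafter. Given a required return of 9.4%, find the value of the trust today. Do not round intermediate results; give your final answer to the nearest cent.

€2000237.20

D_1 = 70440.00000
D_2 = 84528.00000
D_3 = 101433.60000
D_4 = 121720.32000
Terminal value at year 4: TV = D_4×(1+g_2)/(r−g_2) = 126832.57344/0.052 = 2439087.95077
P_0 = D_1/(1+r)^1 + D_2/(1+r)^2 + D_3/(1+r)^3 + D_4/(1+r)^4 + TV/(1+r)^4
    = 64387.56856 + 70626.21779 + 77469.34310 + 84975.51346 + 1702778.55812 = 2000237.20103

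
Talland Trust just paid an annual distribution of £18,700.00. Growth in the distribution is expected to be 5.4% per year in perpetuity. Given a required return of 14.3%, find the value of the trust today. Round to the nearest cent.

£221458.43

D₁ = D₀ × (1 + g) = £18,700.00 × 1.054 = £19,709.8000
Growing perpetuity: P = D₁ / (r − g) = £19,709.8000 / (0.143 − 0.054) = £221,458.43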